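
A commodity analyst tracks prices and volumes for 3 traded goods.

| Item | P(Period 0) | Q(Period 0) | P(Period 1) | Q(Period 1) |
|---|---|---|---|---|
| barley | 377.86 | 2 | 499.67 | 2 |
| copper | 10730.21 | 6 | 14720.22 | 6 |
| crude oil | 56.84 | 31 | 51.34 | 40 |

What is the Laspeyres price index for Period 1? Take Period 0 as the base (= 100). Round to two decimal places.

Laspeyres price index uses base-period quantities as weights.
ΣP(Period 1)·Q(Period 0) = 499.67×2 + 14720.22×6 + 51.34×31 = 999.34 + 88321.32 + 1591.54 = 90912.2
ΣP(Period 0)·Q(Period 0) = 377.86×2 + 10730.21×6 + 56.84×31 = 755.72 + 64381.26 + 1762.04 = 66899.02
Index = 90912.2 / 66899.02 × 100 = 135.8947

135.89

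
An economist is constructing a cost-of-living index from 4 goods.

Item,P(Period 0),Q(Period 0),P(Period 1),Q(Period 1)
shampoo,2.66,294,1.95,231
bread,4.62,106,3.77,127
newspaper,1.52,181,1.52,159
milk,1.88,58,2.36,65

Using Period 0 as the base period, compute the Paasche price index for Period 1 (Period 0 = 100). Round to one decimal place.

Paasche price index uses current-period quantities as weights.
ΣP(Period 1)·Q(Period 1) = 1.95×231 + 3.77×127 + 1.52×159 + 2.36×65 = 450.45 + 478.79 + 241.68 + 153.4 = 1324.32
ΣP(Period 0)·Q(Period 1) = 2.66×231 + 4.62×127 + 1.52×159 + 1.88×65 = 614.46 + 586.74 + 241.68 + 122.2 = 1565.08
Index = 1324.32 / 1565.08 × 100 = 84.6168

84.6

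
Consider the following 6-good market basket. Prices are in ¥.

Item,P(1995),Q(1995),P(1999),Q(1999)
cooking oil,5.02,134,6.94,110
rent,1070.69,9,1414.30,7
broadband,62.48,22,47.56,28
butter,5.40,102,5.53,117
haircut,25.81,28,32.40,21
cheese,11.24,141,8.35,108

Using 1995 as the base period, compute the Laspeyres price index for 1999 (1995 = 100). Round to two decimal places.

119.34

Laspeyres price index uses base-period quantities as weights.
ΣP(1999)·Q(1995) = 6.94×134 + 1414.30×9 + 47.56×22 + 5.53×102 + 32.40×28 + 8.35×141 = 929.96 + 12728.7 + 1046.32 + 564.06 + 907.2 + 1177.35 = 17353.59
ΣP(1995)·Q(1995) = 5.02×134 + 1070.69×9 + 62.48×22 + 5.40×102 + 25.81×28 + 11.24×141 = 672.68 + 9636.21 + 1374.56 + 550.8 + 722.68 + 1584.84 = 14541.77
Index = 17353.59 / 14541.77 × 100 = 119.3362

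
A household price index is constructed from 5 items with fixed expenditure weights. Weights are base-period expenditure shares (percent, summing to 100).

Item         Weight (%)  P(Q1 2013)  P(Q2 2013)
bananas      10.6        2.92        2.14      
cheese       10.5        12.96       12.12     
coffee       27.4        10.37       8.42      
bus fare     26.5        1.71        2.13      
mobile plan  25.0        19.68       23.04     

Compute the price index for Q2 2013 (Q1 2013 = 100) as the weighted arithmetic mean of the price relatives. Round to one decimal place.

bananas: 10.6 × (2.14/2.92) = 10.6 × 0.732877 = 7.7685
cheese: 10.5 × (12.12/12.96) = 10.5 × 0.935185 = 9.8194
coffee: 27.4 × (8.42/10.37) = 27.4 × 0.811958 = 22.2476
bus fare: 26.5 × (2.13/1.71) = 26.5 × 1.245614 = 33.0088
mobile plan: 25.0 × (23.04/19.68) = 25.0 × 1.170732 = 29.2683
Index = Σ wᵢ·(p₁ᵢ/p₀ᵢ) = 7.7685 + 9.8194 + 22.2476 + 33.0088 + 29.2683 = 102.1126

102.1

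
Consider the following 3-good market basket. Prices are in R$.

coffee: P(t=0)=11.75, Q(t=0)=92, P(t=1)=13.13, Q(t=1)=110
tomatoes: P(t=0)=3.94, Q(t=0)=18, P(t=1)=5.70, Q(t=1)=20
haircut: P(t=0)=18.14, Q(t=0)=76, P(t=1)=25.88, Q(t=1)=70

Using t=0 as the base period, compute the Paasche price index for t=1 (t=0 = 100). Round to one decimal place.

127.6

Paasche price index uses current-period quantities as weights.
ΣP(t=1)·Q(t=1) = 13.13×110 + 5.70×20 + 25.88×70 = 1444.3 + 114 + 1811.6 = 3369.9
ΣP(t=0)·Q(t=1) = 11.75×110 + 3.94×20 + 18.14×70 = 1292.5 + 78.8 + 1269.8 = 2641.1
Index = 3369.9 / 2641.1 × 100 = 127.5946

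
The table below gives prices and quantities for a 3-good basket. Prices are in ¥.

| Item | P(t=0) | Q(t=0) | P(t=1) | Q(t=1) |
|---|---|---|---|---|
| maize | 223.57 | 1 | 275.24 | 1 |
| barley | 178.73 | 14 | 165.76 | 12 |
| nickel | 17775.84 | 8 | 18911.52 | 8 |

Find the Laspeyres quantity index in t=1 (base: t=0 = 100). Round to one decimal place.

99.8

Laspeyres quantity index uses base-period prices as weights.
ΣP(t=0)·Q(t=1) = 223.57×1 + 178.73×12 + 17775.84×8 = 223.57 + 2144.76 + 142206.72 = 144575.05
ΣP(t=0)·Q(t=0) = 223.57×1 + 178.73×14 + 17775.84×8 = 223.57 + 2502.22 + 142206.72 = 144932.51
Index = 144575.05 / 144932.51 × 100 = 99.7534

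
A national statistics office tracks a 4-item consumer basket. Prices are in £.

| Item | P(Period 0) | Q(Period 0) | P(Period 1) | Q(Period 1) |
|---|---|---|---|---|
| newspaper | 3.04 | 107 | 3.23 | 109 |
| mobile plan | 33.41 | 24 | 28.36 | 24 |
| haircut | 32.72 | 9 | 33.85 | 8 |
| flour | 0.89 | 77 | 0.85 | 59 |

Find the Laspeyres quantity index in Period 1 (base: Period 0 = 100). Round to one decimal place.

97.1

Laspeyres quantity index uses base-period prices as weights.
ΣP(Period 0)·Q(Period 1) = 3.04×109 + 33.41×24 + 32.72×8 + 0.89×59 = 331.36 + 801.84 + 261.76 + 52.51 = 1447.47
ΣP(Period 0)·Q(Period 0) = 3.04×107 + 33.41×24 + 32.72×9 + 0.89×77 = 325.28 + 801.84 + 294.48 + 68.53 = 1490.13
Index = 1447.47 / 1490.13 × 100 = 97.1372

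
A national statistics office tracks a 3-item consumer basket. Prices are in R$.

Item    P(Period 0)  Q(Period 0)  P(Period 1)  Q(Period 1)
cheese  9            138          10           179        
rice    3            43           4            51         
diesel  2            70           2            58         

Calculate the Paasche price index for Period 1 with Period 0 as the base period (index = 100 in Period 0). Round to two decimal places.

Paasche price index uses current-period quantities as weights.
ΣP(Period 1)·Q(Period 1) = 10×179 + 4×51 + 2×58 = 1790 + 204 + 116 = 2110
ΣP(Period 0)·Q(Period 1) = 9×179 + 3×51 + 2×58 = 1611 + 153 + 116 = 1880
Index = 2110 / 1880 × 100 = 112.2340

112.23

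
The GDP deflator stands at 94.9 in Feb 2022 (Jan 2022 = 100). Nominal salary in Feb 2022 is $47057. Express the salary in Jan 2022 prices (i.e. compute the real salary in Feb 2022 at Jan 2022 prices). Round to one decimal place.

Real = Nominal ÷ (Index/100) = 47057 ÷ (94.9/100)
     = 47057 ÷ 0.949 = 49585.8799

49585.9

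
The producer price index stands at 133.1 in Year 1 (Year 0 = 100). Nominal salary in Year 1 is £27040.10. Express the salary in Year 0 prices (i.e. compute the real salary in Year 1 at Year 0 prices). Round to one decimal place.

20315.6

Real = Nominal ÷ (Index/100) = 27040.10 ÷ (133.1/100)
     = 27040.10 ÷ 1.331 = 20315.6273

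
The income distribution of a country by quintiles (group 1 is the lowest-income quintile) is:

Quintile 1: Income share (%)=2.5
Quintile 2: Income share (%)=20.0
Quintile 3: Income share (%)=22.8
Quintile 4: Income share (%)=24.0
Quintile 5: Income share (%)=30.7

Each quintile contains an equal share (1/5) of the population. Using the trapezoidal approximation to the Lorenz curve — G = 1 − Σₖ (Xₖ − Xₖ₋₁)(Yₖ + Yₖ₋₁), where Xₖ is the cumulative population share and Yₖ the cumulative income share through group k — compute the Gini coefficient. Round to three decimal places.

0.242

Cumulative income shares Yₖ: 0.0250, 0.2250, 0.4530, 0.6930, 1.0000
Σ (Xₖ−Xₖ₋₁)(Yₖ+Yₖ₋₁) = (1/5)(0.0250+0.0000) + (1/5)(0.2250+0.0250) + (1/5)(0.4530+0.2250) + (1/5)(0.6930+0.4530) + (1/5)(1.0000+0.6930)
  = 0.0050 + 0.0500 + 0.1356 + 0.2292 + 0.3386 = 0.7584
G = 1 − 0.7584 = 0.2416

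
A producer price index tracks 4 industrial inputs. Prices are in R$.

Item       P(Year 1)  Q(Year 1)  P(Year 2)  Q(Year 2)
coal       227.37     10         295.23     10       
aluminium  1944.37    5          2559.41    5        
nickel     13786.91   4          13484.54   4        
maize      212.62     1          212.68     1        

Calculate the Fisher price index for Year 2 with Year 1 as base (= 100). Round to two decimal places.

103.78

Laspeyres component (base-period weights):
ΣP(Year 2)Q(Year 1) = 295.23×10 + 2559.41×5 + 13484.54×4 + 212.68×1 = 2952.3 + 12797.05 + 53938.16 + 212.68 = 69900.19
ΣP(Year 1)Q(Year 1) = 227.37×10 + 1944.37×5 + 13786.91×4 + 212.62×1 = 2273.7 + 9721.85 + 55147.64 + 212.62 = 67355.81
L = 69900.19 / 67355.81 × 100 = 103.7775
Paasche component (current-period weights):
ΣP(Year 2)Q(Year 2) = 295.23×10 + 2559.41×5 + 13484.54×4 + 212.68×1 = 2952.3 + 12797.05 + 53938.16 + 212.68 = 69900.19
ΣP(Year 1)Q(Year 2) = 227.37×10 + 1944.37×5 + 13786.91×4 + 212.62×1 = 2273.7 + 9721.85 + 55147.64 + 212.62 = 67355.81
P = 69900.19 / 67355.81 × 100 = 103.7775
Fisher = √(L × P) = √(103.7775 × 103.7775) = 103.7775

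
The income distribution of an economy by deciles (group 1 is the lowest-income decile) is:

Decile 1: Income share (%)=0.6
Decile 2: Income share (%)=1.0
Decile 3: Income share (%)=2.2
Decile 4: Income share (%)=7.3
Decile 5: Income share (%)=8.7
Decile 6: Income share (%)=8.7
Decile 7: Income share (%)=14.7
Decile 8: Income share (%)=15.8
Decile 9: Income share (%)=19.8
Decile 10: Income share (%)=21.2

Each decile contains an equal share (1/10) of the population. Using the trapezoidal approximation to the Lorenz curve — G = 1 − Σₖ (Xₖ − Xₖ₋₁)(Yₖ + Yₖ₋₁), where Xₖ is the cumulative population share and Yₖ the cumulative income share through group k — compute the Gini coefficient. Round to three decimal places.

0.407

Cumulative income shares Yₖ: 0.0060, 0.0160, 0.0380, 0.1110, 0.1980, 0.2850, 0.4320, 0.5900, 0.7880, 1.0000
Σ (Xₖ−Xₖ₋₁)(Yₖ+Yₖ₋₁) = (1/10)(0.0060+0.0000) + (1/10)(0.0160+0.0060) + (1/10)(0.0380+0.0160) + (1/10)(0.1110+0.0380) + (1/10)(0.1980+0.1110) + (1/10)(0.2850+0.1980) + (1/10)(0.4320+0.2850) + (1/10)(0.5900+0.4320) + (1/10)(0.7880+0.5900) + (1/10)(1.0000+0.7880)
  = 0.0006 + 0.0022 + 0.0054 + 0.0149 + 0.0309 + 0.0483 + 0.0717 + 0.1022 + 0.1378 + 0.1788 = 0.5928
G = 1 − 0.5928 = 0.4072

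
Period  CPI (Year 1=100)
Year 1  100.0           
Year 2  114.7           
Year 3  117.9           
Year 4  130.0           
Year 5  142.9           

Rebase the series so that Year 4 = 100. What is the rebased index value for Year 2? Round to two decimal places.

88.23

Rebased(Year 2) = 114.7 / 130.0 × 100 = 88.2308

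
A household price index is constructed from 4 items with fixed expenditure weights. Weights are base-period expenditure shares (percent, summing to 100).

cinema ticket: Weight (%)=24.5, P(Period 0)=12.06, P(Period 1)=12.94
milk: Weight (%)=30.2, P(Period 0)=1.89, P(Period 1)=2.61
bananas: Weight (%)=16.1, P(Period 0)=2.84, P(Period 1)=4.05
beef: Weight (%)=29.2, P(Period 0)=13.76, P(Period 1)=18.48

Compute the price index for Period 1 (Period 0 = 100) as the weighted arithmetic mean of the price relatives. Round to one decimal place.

cinema ticket: 24.5 × (12.94/12.06) = 24.5 × 1.072968 = 26.2877
milk: 30.2 × (2.61/1.89) = 30.2 × 1.380952 = 41.7048
bananas: 16.1 × (4.05/2.84) = 16.1 × 1.426056 = 22.9595
beef: 29.2 × (18.48/13.76) = 29.2 × 1.343023 = 39.2163
Index = Σ wᵢ·(p₁ᵢ/p₀ᵢ) = 26.2877 + 41.7048 + 22.9595 + 39.2163 = 130.1683

130.2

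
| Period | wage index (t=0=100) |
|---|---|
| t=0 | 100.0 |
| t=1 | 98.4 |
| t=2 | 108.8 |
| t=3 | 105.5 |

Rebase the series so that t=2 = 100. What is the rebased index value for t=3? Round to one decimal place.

Rebased(t=3) = 105.5 / 108.8 × 100 = 96.9669

97.0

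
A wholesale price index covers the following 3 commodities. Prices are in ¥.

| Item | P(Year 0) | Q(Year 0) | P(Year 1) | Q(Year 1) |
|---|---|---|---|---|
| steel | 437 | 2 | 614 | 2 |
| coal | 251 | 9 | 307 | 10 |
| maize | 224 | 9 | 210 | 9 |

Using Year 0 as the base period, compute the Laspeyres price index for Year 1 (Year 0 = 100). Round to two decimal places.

Laspeyres price index uses base-period quantities as weights.
ΣP(Year 1)·Q(Year 0) = 614×2 + 307×9 + 210×9 = 1228 + 2763 + 1890 = 5881
ΣP(Year 0)·Q(Year 0) = 437×2 + 251×9 + 224×9 = 874 + 2259 + 2016 = 5149
Index = 5881 / 5149 × 100 = 114.2164

114.22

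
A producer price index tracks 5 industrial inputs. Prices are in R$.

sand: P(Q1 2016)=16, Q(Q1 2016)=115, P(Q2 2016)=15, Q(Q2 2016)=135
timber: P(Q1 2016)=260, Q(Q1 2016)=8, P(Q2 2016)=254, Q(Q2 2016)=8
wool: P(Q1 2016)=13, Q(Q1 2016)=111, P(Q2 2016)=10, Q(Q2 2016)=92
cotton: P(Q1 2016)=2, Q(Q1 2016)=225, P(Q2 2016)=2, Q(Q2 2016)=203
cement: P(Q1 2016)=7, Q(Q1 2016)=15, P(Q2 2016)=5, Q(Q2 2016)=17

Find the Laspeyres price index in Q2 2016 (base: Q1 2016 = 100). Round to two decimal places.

91.11

Laspeyres price index uses base-period quantities as weights.
ΣP(Q2 2016)·Q(Q1 2016) = 15×115 + 254×8 + 10×111 + 2×225 + 5×15 = 1725 + 2032 + 1110 + 450 + 75 = 5392
ΣP(Q1 2016)·Q(Q1 2016) = 16×115 + 260×8 + 13×111 + 2×225 + 7×15 = 1840 + 2080 + 1443 + 450 + 105 = 5918
Index = 5392 / 5918 × 100 = 91.1119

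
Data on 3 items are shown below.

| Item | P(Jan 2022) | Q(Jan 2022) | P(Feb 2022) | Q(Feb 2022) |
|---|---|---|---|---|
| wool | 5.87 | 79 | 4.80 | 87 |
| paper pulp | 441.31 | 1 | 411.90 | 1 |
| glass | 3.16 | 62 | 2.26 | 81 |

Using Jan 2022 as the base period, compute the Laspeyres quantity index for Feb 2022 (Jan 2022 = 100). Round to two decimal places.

Laspeyres quantity index uses base-period prices as weights.
ΣP(Jan 2022)·Q(Feb 2022) = 5.87×87 + 441.31×1 + 3.16×81 = 510.69 + 441.31 + 255.96 = 1207.96
ΣP(Jan 2022)·Q(Jan 2022) = 5.87×79 + 441.31×1 + 3.16×62 = 463.73 + 441.31 + 195.92 = 1100.96
Index = 1207.96 / 1100.96 × 100 = 109.7188

109.72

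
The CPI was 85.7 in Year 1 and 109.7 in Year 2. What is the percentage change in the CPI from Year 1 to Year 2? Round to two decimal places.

Change = (109.7 − 85.7) / 85.7 × 100
       = 24.0 / 85.7 × 100 = 28.0047%

28.00%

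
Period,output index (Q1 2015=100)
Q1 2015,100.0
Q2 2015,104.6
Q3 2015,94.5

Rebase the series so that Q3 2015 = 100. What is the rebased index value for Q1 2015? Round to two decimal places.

105.82

Rebased(Q1 2015) = 100.0 / 94.5 × 100 = 105.8201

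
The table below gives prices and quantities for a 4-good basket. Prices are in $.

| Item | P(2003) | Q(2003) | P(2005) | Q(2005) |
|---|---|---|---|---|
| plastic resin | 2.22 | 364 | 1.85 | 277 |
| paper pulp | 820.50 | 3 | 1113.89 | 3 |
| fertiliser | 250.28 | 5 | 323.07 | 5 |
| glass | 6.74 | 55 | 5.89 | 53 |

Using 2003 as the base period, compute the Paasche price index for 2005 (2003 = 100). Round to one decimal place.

123.4

Paasche price index uses current-period quantities as weights.
ΣP(2005)·Q(2005) = 1.85×277 + 1113.89×3 + 323.07×5 + 5.89×53 = 512.45 + 3341.67 + 1615.35 + 312.17 = 5781.64
ΣP(2003)·Q(2005) = 2.22×277 + 820.50×3 + 250.28×5 + 6.74×53 = 614.94 + 2461.5 + 1251.4 + 357.22 = 4685.06
Index = 5781.64 / 4685.06 × 100 = 123.4059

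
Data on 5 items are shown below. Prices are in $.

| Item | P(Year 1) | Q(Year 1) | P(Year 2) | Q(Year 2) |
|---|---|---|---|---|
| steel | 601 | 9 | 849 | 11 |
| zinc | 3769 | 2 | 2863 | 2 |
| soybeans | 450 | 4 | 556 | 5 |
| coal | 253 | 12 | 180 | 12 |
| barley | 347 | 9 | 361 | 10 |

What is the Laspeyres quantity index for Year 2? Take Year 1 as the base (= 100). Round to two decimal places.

Laspeyres quantity index uses base-period prices as weights.
ΣP(Year 1)·Q(Year 2) = 601×11 + 3769×2 + 450×5 + 253×12 + 347×10 = 6611 + 7538 + 2250 + 3036 + 3470 = 22905
ΣP(Year 1)·Q(Year 1) = 601×9 + 3769×2 + 450×4 + 253×12 + 347×9 = 5409 + 7538 + 1800 + 3036 + 3123 = 20906
Index = 22905 / 20906 × 100 = 109.5618

109.56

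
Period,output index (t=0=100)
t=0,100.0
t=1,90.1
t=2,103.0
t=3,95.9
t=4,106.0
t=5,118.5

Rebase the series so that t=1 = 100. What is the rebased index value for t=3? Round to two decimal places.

Rebased(t=3) = 95.9 / 90.1 × 100 = 106.4373

106.44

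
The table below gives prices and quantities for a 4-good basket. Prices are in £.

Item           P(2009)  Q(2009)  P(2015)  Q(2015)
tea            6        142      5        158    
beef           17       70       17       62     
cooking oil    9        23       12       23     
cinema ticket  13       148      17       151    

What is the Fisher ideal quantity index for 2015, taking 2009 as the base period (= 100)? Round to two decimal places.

99.93

Laspeyres component (base-period weights):
ΣP(2009)Q(2015) = 6×158 + 17×62 + 9×23 + 13×151 = 948 + 1054 + 207 + 1963 = 4172
ΣP(2009)Q(2009) = 6×142 + 17×70 + 9×23 + 13×148 = 852 + 1190 + 207 + 1924 = 4173
L = 4172 / 4173 × 100 = 99.9760
Paasche component (current-period weights):
ΣP(2015)Q(2015) = 5×158 + 17×62 + 12×23 + 17×151 = 790 + 1054 + 276 + 2567 = 4687
ΣP(2015)Q(2009) = 5×142 + 17×70 + 12×23 + 17×148 = 710 + 1190 + 276 + 2516 = 4692
P = 4687 / 4692 × 100 = 99.8934
Fisher = √(L × P) = √(99.9760 × 99.8934) = 99.9347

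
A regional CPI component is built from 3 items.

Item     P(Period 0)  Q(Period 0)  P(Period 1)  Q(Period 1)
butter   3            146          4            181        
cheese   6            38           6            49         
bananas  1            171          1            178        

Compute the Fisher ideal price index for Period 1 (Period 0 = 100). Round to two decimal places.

Laspeyres component (base-period weights):
ΣP(Period 1)Q(Period 0) = 4×146 + 6×38 + 1×171 = 584 + 228 + 171 = 983
ΣP(Period 0)Q(Period 0) = 3×146 + 6×38 + 1×171 = 438 + 228 + 171 = 837
L = 983 / 837 × 100 = 117.4432
Paasche component (current-period weights):
ΣP(Period 1)Q(Period 1) = 4×181 + 6×49 + 1×178 = 724 + 294 + 178 = 1196
ΣP(Period 0)Q(Period 1) = 3×181 + 6×49 + 1×178 = 543 + 294 + 178 = 1015
P = 1196 / 1015 × 100 = 117.8325
Fisher = √(L × P) = √(117.4432 × 117.8325) = 117.6377

117.64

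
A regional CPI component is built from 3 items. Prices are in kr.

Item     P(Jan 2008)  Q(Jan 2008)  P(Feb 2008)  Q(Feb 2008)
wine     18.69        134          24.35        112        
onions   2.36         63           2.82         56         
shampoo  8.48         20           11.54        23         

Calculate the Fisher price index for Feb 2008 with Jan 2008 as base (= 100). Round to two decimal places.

130.11

Laspeyres component (base-period weights):
ΣP(Feb 2008)Q(Jan 2008) = 24.35×134 + 2.82×63 + 11.54×20 = 3262.9 + 177.66 + 230.8 = 3671.36
ΣP(Jan 2008)Q(Jan 2008) = 18.69×134 + 2.36×63 + 8.48×20 = 2504.46 + 148.68 + 169.6 = 2822.74
L = 3671.36 / 2822.74 × 100 = 130.0637
Paasche component (current-period weights):
ΣP(Feb 2008)Q(Feb 2008) = 24.35×112 + 2.82×56 + 11.54×23 = 2727.2 + 157.92 + 265.42 = 3150.54
ΣP(Jan 2008)Q(Feb 2008) = 18.69×112 + 2.36×56 + 8.48×23 = 2093.28 + 132.16 + 195.04 = 2420.48
P = 3150.54 / 2420.48 × 100 = 130.1618
Fisher = √(L × P) = √(130.0637 × 130.1618) = 130.1127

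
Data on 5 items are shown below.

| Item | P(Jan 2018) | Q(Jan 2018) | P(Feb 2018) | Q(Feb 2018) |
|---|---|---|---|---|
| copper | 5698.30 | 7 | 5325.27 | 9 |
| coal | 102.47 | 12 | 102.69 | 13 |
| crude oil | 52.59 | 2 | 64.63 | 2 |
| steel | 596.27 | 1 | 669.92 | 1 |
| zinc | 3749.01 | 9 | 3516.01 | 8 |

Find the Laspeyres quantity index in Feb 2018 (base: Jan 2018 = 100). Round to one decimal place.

Laspeyres quantity index uses base-period prices as weights.
ΣP(Jan 2018)·Q(Feb 2018) = 5698.30×9 + 102.47×13 + 52.59×2 + 596.27×1 + 3749.01×8 = 51284.7 + 1332.11 + 105.18 + 596.27 + 29992.08 = 83310.34
ΣP(Jan 2018)·Q(Jan 2018) = 5698.30×7 + 102.47×12 + 52.59×2 + 596.27×1 + 3749.01×9 = 39888.1 + 1229.64 + 105.18 + 596.27 + 33741.09 = 75560.28
Index = 83310.34 / 75560.28 × 100 = 110.2568

110.3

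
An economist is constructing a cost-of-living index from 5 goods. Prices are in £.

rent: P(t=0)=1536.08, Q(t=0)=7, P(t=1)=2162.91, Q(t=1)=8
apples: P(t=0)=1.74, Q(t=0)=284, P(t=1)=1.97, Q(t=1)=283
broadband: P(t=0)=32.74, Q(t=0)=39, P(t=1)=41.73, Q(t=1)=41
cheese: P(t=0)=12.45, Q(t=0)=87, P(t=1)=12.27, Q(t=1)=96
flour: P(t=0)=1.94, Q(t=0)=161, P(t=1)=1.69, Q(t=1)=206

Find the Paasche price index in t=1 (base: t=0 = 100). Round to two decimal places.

134.22

Paasche price index uses current-period quantities as weights.
ΣP(t=1)·Q(t=1) = 2162.91×8 + 1.97×283 + 41.73×41 + 12.27×96 + 1.69×206 = 17303.28 + 557.51 + 1710.93 + 1177.92 + 348.14 = 21097.78
ΣP(t=0)·Q(t=1) = 1536.08×8 + 1.74×283 + 32.74×41 + 12.45×96 + 1.94×206 = 12288.64 + 492.42 + 1342.34 + 1195.2 + 399.64 = 15718.24
Index = 21097.78 / 15718.24 × 100 = 134.2248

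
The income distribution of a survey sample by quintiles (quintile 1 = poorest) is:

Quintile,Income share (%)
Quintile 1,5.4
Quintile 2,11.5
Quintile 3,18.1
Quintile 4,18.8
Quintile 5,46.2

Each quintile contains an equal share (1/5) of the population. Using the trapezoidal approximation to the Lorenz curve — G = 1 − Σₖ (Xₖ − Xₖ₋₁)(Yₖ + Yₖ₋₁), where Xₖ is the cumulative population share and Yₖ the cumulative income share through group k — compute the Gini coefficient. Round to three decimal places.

Cumulative income shares Yₖ: 0.0540, 0.1690, 0.3500, 0.5380, 1.0000
Σ (Xₖ−Xₖ₋₁)(Yₖ+Yₖ₋₁) = (1/5)(0.0540+0.0000) + (1/5)(0.1690+0.0540) + (1/5)(0.3500+0.1690) + (1/5)(0.5380+0.3500) + (1/5)(1.0000+0.5380)
  = 0.0108 + 0.0446 + 0.1038 + 0.1776 + 0.3076 = 0.6444
G = 1 − 0.6444 = 0.3556

0.356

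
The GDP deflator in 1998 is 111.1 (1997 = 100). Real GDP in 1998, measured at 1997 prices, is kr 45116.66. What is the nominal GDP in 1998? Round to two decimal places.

Nominal = Real × (Index/100) = 45116.66 × (111.1/100)
        = 45116.66 × 1.111 = 50124.6093

50124.61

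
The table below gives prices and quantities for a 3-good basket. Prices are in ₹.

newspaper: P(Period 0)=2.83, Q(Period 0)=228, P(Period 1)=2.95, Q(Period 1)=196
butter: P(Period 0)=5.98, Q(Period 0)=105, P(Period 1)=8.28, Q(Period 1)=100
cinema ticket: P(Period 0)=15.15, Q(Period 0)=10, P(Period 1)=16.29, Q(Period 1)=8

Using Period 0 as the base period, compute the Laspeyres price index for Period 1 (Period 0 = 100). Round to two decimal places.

119.67

Laspeyres price index uses base-period quantities as weights.
ΣP(Period 1)·Q(Period 0) = 2.95×228 + 8.28×105 + 16.29×10 = 672.6 + 869.4 + 162.9 = 1704.9
ΣP(Period 0)·Q(Period 0) = 2.83×228 + 5.98×105 + 15.15×10 = 645.24 + 627.9 + 151.5 = 1424.64
Index = 1704.9 / 1424.64 × 100 = 119.6723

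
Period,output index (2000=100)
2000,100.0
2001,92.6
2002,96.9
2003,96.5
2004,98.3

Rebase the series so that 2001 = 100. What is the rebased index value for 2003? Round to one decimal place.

104.2

Rebased(2003) = 96.5 / 92.6 × 100 = 104.2117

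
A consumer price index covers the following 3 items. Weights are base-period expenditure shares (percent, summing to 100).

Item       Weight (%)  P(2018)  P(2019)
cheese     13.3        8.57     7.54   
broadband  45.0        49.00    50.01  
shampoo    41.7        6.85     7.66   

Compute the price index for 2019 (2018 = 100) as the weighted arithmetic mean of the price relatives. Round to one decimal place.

cheese: 13.3 × (7.54/8.57) = 13.3 × 0.879813 = 11.7015
broadband: 45.0 × (50.01/49.00) = 45.0 × 1.020612 = 45.9276
shampoo: 41.7 × (7.66/6.85) = 41.7 × 1.118248 = 46.6309
Index = Σ wᵢ·(p₁ᵢ/p₀ᵢ) = 11.7015 + 45.9276 + 46.6309 = 104.2600

104.3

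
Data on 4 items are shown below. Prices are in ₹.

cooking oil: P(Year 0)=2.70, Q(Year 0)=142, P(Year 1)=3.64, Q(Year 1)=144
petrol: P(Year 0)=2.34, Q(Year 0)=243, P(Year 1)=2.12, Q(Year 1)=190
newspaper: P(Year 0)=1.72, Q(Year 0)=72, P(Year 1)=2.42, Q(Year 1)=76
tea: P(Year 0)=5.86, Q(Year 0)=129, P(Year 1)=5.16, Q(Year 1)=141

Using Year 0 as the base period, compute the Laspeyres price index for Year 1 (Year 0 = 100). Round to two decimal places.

102.19

Laspeyres price index uses base-period quantities as weights.
ΣP(Year 1)·Q(Year 0) = 3.64×142 + 2.12×243 + 2.42×72 + 5.16×129 = 516.88 + 515.16 + 174.24 + 665.64 = 1871.92
ΣP(Year 0)·Q(Year 0) = 2.70×142 + 2.34×243 + 1.72×72 + 5.86×129 = 383.4 + 568.62 + 123.84 + 755.94 = 1831.8
Index = 1871.92 / 1831.8 × 100 = 102.1902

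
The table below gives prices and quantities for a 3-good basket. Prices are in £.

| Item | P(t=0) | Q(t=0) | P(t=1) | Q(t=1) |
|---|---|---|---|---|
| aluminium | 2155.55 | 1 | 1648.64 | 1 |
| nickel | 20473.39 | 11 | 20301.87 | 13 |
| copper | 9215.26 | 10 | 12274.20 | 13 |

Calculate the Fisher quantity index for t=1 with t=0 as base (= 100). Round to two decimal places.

Laspeyres component (base-period weights):
ΣP(t=0)Q(t=1) = 2155.55×1 + 20473.39×13 + 9215.26×13 = 2155.55 + 266154.07 + 119798.38 = 388108
ΣP(t=0)Q(t=0) = 2155.55×1 + 20473.39×11 + 9215.26×10 = 2155.55 + 225207.29 + 92152.6 = 319515.44
L = 388108 / 319515.44 × 100 = 121.4677
Paasche component (current-period weights):
ΣP(t=1)Q(t=1) = 1648.64×1 + 20301.87×13 + 12274.20×13 = 1648.64 + 263924.31 + 159564.6 = 425137.55
ΣP(t=1)Q(t=0) = 1648.64×1 + 20301.87×11 + 12274.20×10 = 1648.64 + 223320.57 + 122742 = 347711.21
P = 425137.55 / 347711.21 × 100 = 122.2674
Fisher = √(L × P) = √(121.4677 × 122.2674) = 121.8669

121.87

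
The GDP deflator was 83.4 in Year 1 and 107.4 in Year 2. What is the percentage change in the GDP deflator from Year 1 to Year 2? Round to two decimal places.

Change = (107.4 − 83.4) / 83.4 × 100
       = 24.0 / 83.4 × 100 = 28.7770%

28.78%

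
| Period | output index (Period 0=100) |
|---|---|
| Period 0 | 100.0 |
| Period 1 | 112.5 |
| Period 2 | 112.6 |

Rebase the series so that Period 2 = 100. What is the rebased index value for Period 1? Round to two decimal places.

99.91

Rebased(Period 1) = 112.5 / 112.6 × 100 = 99.9112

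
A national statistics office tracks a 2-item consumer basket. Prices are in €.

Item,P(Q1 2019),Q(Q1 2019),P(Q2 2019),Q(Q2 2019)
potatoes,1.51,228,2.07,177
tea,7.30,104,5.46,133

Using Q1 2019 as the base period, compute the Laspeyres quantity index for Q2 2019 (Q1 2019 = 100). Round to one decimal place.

112.2

Laspeyres quantity index uses base-period prices as weights.
ΣP(Q1 2019)·Q(Q2 2019) = 1.51×177 + 7.30×133 = 267.27 + 970.9 = 1238.17
ΣP(Q1 2019)·Q(Q1 2019) = 1.51×228 + 7.30×104 = 344.28 + 759.2 = 1103.48
Index = 1238.17 / 1103.48 × 100 = 112.2059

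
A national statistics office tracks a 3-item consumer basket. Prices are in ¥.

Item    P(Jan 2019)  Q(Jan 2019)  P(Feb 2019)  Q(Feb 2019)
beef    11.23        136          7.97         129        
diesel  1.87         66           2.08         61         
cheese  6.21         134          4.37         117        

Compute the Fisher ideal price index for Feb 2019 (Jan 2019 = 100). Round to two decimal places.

Laspeyres component (base-period weights):
ΣP(Feb 2019)Q(Jan 2019) = 7.97×136 + 2.08×66 + 4.37×134 = 1083.92 + 137.28 + 585.58 = 1806.78
ΣP(Jan 2019)Q(Jan 2019) = 11.23×136 + 1.87×66 + 6.21×134 = 1527.28 + 123.42 + 832.14 = 2482.84
L = 1806.78 / 2482.84 × 100 = 72.7707
Paasche component (current-period weights):
ΣP(Feb 2019)Q(Feb 2019) = 7.97×129 + 2.08×61 + 4.37×117 = 1028.13 + 126.88 + 511.29 = 1666.3
ΣP(Jan 2019)Q(Feb 2019) = 11.23×129 + 1.87×61 + 6.21×117 = 1448.67 + 114.07 + 726.57 = 2289.31
P = 1666.3 / 2289.31 × 100 = 72.7861
Fisher = √(L × P) = √(72.7707 × 72.7861) = 72.7784

72.78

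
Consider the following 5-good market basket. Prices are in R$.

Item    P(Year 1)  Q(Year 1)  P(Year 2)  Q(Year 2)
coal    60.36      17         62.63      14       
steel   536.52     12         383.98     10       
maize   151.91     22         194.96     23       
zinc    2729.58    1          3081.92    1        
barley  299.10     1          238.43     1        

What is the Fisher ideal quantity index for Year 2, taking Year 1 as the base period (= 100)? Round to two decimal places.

93.15

Laspeyres component (base-period weights):
ΣP(Year 1)Q(Year 2) = 60.36×14 + 536.52×10 + 151.91×23 + 2729.58×1 + 299.10×1 = 845.04 + 5365.2 + 3493.93 + 2729.58 + 299.1 = 12732.85
ΣP(Year 1)Q(Year 1) = 60.36×17 + 536.52×12 + 151.91×22 + 2729.58×1 + 299.10×1 = 1026.12 + 6438.24 + 3342.02 + 2729.58 + 299.1 = 13835.06
L = 12732.85 / 13835.06 × 100 = 92.0332
Paasche component (current-period weights):
ΣP(Year 2)Q(Year 2) = 62.63×14 + 383.98×10 + 194.96×23 + 3081.92×1 + 238.43×1 = 876.82 + 3839.8 + 4484.08 + 3081.92 + 238.43 = 12521.05
ΣP(Year 2)Q(Year 1) = 62.63×17 + 383.98×12 + 194.96×22 + 3081.92×1 + 238.43×1 = 1064.71 + 4607.76 + 4289.12 + 3081.92 + 238.43 = 13281.94
P = 12521.05 / 13281.94 × 100 = 94.2712
Fisher = √(L × P) = √(92.0332 × 94.2712) = 93.1455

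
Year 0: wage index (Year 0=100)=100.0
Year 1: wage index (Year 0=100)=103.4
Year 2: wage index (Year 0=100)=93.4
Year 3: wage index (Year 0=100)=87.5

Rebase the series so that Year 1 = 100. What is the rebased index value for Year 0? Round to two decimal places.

Rebased(Year 0) = 100.0 / 103.4 × 100 = 96.7118

96.71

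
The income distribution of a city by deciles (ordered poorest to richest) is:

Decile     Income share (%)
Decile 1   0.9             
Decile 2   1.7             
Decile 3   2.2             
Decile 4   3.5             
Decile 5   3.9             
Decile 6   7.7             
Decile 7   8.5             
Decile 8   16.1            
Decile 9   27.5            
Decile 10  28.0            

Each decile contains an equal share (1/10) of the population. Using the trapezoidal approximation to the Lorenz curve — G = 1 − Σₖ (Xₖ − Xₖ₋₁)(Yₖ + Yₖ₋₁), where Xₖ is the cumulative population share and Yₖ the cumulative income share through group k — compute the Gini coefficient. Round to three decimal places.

Cumulative income shares Yₖ: 0.0090, 0.0260, 0.0480, 0.0830, 0.1220, 0.1990, 0.2840, 0.4450, 0.7200, 1.0000
Σ (Xₖ−Xₖ₋₁)(Yₖ+Yₖ₋₁) = (1/10)(0.0090+0.0000) + (1/10)(0.0260+0.0090) + (1/10)(0.0480+0.0260) + (1/10)(0.0830+0.0480) + (1/10)(0.1220+0.0830) + (1/10)(0.1990+0.1220) + (1/10)(0.2840+0.1990) + (1/10)(0.4450+0.2840) + (1/10)(0.7200+0.4450) + (1/10)(1.0000+0.7200)
  = 0.0009 + 0.0035 + 0.0074 + 0.0131 + 0.0205 + 0.0321 + 0.0483 + 0.0729 + 0.1165 + 0.1720 = 0.4872
G = 1 − 0.4872 = 0.5128

0.513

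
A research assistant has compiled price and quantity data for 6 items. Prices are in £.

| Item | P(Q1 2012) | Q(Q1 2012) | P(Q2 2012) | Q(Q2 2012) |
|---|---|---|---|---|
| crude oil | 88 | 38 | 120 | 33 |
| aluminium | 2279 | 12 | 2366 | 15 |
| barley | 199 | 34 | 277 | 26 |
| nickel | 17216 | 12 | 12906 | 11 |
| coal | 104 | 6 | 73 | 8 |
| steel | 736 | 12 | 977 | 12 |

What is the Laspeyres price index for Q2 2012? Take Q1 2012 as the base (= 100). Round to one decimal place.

82.6

Laspeyres price index uses base-period quantities as weights.
ΣP(Q2 2012)·Q(Q1 2012) = 120×38 + 2366×12 + 277×34 + 12906×12 + 73×6 + 977×12 = 4560 + 28392 + 9418 + 154872 + 438 + 11724 = 209404
ΣP(Q1 2012)·Q(Q1 2012) = 88×38 + 2279×12 + 199×34 + 17216×12 + 104×6 + 736×12 = 3344 + 27348 + 6766 + 206592 + 624 + 8832 = 253506
Index = 209404 / 253506 × 100 = 82.6032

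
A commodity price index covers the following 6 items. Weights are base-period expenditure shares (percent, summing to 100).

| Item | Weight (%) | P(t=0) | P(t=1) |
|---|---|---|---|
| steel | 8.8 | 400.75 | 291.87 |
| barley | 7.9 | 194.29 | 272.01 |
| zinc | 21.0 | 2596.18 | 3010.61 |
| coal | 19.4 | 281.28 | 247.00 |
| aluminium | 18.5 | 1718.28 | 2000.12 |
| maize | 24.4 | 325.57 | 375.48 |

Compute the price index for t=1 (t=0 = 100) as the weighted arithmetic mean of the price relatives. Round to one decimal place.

108.5

steel: 8.8 × (291.87/400.75) = 8.8 × 0.728309 = 6.4091
barley: 7.9 × (272.01/194.29) = 7.9 × 1.400021 = 11.0602
zinc: 21.0 × (3010.61/2596.18) = 21.0 × 1.159631 = 24.3522
coal: 19.4 × (247.00/281.28) = 19.4 × 0.878129 = 17.0357
aluminium: 18.5 × (2000.12/1718.28) = 18.5 × 1.164024 = 21.5345
maize: 24.4 × (375.48/325.57) = 24.4 × 1.153300 = 28.1405
Index = Σ wᵢ·(p₁ᵢ/p₀ᵢ) = 6.4091 + 11.0602 + 24.3522 + 17.0357 + 21.5345 + 28.1405 = 108.5322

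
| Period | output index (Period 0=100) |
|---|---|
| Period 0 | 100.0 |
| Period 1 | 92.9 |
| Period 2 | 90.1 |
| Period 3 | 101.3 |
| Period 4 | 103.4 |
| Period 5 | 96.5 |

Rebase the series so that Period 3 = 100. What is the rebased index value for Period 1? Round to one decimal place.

Rebased(Period 1) = 92.9 / 101.3 × 100 = 91.7078

91.7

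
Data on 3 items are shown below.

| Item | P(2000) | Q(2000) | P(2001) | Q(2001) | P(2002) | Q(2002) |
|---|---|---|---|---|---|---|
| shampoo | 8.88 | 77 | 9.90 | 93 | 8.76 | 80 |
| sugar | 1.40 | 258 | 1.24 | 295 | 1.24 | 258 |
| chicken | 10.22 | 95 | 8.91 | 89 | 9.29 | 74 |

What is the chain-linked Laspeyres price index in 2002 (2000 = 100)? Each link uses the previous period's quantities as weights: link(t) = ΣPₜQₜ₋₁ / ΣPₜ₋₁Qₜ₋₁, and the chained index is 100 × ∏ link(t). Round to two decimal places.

Link 2000→2001:
ΣP(2001)Q(2000) = 9.90×77 + 1.24×258 + 8.91×95 = 762.3 + 319.92 + 846.45 = 1928.67
ΣP(2000)Q(2000) = 8.88×77 + 1.40×258 + 10.22×95 = 683.76 + 361.2 + 970.9 = 2015.86
link = 1928.67/2015.86 = 0.956748
Link 2001→2002:
ΣP(2002)Q(2001) = 8.76×93 + 1.24×295 + 9.29×89 = 814.68 + 365.8 + 826.81 = 2007.29
ΣP(2001)Q(2001) = 9.90×93 + 1.24×295 + 8.91×89 = 920.7 + 365.8 + 792.99 = 2079.49
link = 2007.29/2079.49 = 0.965280
Chained index = 100 × 0.956748 × 0.965280 = 92.3530

92.35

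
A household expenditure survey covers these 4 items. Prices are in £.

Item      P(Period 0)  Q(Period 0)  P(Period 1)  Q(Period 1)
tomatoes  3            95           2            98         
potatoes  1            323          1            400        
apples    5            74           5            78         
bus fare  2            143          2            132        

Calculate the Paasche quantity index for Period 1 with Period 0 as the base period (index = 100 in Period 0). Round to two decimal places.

106.93

Paasche quantity index uses current-period prices as weights.
ΣP(Period 1)·Q(Period 1) = 2×98 + 1×400 + 5×78 + 2×132 = 196 + 400 + 390 + 264 = 1250
ΣP(Period 1)·Q(Period 0) = 2×95 + 1×323 + 5×74 + 2×143 = 190 + 323 + 370 + 286 = 1169
Index = 1250 / 1169 × 100 = 106.9290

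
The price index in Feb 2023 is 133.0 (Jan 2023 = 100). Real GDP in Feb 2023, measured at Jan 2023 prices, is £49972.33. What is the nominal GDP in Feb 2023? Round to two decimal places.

66463.20

Nominal = Real × (Index/100) = 49972.33 × (133.0/100)
        = 49972.33 × 1.330 = 66463.1989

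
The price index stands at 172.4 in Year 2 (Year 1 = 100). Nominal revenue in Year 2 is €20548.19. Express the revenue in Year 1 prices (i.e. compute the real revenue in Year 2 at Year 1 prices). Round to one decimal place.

Real = Nominal ÷ (Index/100) = 20548.19 ÷ (172.4/100)
     = 20548.19 ÷ 1.724 = 11918.9037

11918.9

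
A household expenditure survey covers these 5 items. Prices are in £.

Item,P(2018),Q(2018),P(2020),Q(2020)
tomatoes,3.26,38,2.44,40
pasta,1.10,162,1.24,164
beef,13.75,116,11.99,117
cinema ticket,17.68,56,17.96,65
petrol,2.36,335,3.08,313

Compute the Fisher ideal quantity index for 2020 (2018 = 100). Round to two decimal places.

103.28

Laspeyres component (base-period weights):
ΣP(2018)Q(2020) = 3.26×40 + 1.10×164 + 13.75×117 + 17.68×65 + 2.36×313 = 130.4 + 180.4 + 1608.75 + 1149.2 + 738.68 = 3807.43
ΣP(2018)Q(2018) = 3.26×38 + 1.10×162 + 13.75×116 + 17.68×56 + 2.36×335 = 123.88 + 178.2 + 1595 + 990.08 + 790.6 = 3677.76
L = 3807.43 / 3677.76 × 100 = 103.5258
Paasche component (current-period weights):
ΣP(2020)Q(2020) = 2.44×40 + 1.24×164 + 11.99×117 + 17.96×65 + 3.08×313 = 97.6 + 203.36 + 1402.83 + 1167.4 + 964.04 = 3835.23
ΣP(2020)Q(2018) = 2.44×38 + 1.24×162 + 11.99×116 + 17.96×56 + 3.08×335 = 92.72 + 200.88 + 1390.84 + 1005.76 + 1031.8 = 3722
P = 3835.23 / 3722 × 100 = 103.0422
Fisher = √(L × P) = √(103.5258 × 103.0422) = 103.2837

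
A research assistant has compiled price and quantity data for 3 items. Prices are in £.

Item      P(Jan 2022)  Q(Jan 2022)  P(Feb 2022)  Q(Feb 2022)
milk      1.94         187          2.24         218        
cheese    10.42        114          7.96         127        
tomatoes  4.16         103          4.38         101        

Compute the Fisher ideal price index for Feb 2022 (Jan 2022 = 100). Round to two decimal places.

89.72

Laspeyres component (base-period weights):
ΣP(Feb 2022)Q(Jan 2022) = 2.24×187 + 7.96×114 + 4.38×103 = 418.88 + 907.44 + 451.14 = 1777.46
ΣP(Jan 2022)Q(Jan 2022) = 1.94×187 + 10.42×114 + 4.16×103 = 362.78 + 1187.88 + 428.48 = 1979.14
L = 1777.46 / 1979.14 × 100 = 89.8097
Paasche component (current-period weights):
ΣP(Feb 2022)Q(Feb 2022) = 2.24×218 + 7.96×127 + 4.38×101 = 488.32 + 1010.92 + 442.38 = 1941.62
ΣP(Jan 2022)Q(Feb 2022) = 1.94×218 + 10.42×127 + 4.16×101 = 422.92 + 1323.34 + 420.16 = 2166.42
P = 1941.62 / 2166.42 × 100 = 89.6234
Fisher = √(L × P) = √(89.8097 × 89.6234) = 89.7165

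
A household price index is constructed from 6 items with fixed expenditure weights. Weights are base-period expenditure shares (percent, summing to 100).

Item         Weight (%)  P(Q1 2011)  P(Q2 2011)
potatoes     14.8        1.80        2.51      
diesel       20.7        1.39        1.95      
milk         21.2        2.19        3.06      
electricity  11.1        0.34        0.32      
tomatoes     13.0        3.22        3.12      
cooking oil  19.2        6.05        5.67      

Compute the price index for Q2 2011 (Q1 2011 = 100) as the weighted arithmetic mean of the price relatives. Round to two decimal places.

120.34

potatoes: 14.8 × (2.51/1.80) = 14.8 × 1.394444 = 20.6378
diesel: 20.7 × (1.95/1.39) = 20.7 × 1.402878 = 29.0396
milk: 21.2 × (3.06/2.19) = 21.2 × 1.397260 = 29.6219
electricity: 11.1 × (0.32/0.34) = 11.1 × 0.941176 = 10.4471
tomatoes: 13.0 × (3.12/3.22) = 13.0 × 0.968944 = 12.5963
cooking oil: 19.2 × (5.67/6.05) = 19.2 × 0.937190 = 17.9940
Index = Σ wᵢ·(p₁ᵢ/p₀ᵢ) = 20.6378 + 29.0396 + 29.6219 + 10.4471 + 12.5963 + 17.9940 = 120.3366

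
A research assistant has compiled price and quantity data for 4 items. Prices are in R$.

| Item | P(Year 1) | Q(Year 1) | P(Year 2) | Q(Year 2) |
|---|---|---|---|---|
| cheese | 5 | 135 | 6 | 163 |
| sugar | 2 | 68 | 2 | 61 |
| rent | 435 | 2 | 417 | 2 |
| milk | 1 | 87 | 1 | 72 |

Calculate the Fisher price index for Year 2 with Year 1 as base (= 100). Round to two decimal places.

Laspeyres component (base-period weights):
ΣP(Year 2)Q(Year 1) = 6×135 + 2×68 + 417×2 + 1×87 = 810 + 136 + 834 + 87 = 1867
ΣP(Year 1)Q(Year 1) = 5×135 + 2×68 + 435×2 + 1×87 = 675 + 136 + 870 + 87 = 1768
L = 1867 / 1768 × 100 = 105.5995
Paasche component (current-period weights):
ΣP(Year 2)Q(Year 2) = 6×163 + 2×61 + 417×2 + 1×72 = 978 + 122 + 834 + 72 = 2006
ΣP(Year 1)Q(Year 2) = 5×163 + 2×61 + 435×2 + 1×72 = 815 + 122 + 870 + 72 = 1879
P = 2006 / 1879 × 100 = 106.7589
Fisher = √(L × P) = √(105.5995 × 106.7589) = 106.1776

106.18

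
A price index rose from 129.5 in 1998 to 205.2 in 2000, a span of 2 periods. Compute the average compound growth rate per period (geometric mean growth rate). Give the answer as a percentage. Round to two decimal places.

25.88%

Growth factor = (205.2/129.5)^(1/2) = (1.584556)^(1/2) = 1.258791
Growth rate = 1.258791 − 1 = 0.258791 = 25.8791%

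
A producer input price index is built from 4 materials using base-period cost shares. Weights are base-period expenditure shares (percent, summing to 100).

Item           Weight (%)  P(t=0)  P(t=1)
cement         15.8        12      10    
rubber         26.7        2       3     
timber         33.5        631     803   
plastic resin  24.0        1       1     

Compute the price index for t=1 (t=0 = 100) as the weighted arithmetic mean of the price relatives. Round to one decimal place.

cement: 15.8 × (10/12) = 15.8 × 0.833333 = 13.1667
rubber: 26.7 × (3/2) = 26.7 × 1.500000 = 40.0500
timber: 33.5 × (803/631) = 33.5 × 1.272583 = 42.6315
plastic resin: 24.0 × (1/1) = 24.0 × 1.000000 = 24.0000
Index = Σ wᵢ·(p₁ᵢ/p₀ᵢ) = 13.1667 + 40.0500 + 42.6315 + 24.0000 = 119.8482

119.8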